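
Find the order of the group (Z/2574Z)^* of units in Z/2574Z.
(Z/2574Z)^* consists of the classes a with gcd(a, 2574) = 1, so its order is φ(2574). φ is multiplicative, with φ(p^e) = p^e − p^(e−1). Factorise 2574 = 2 · 3^2 · 11 · 13. Then
  φ(2574) = (2 − 1) · (3^2 − 3^1) · (11 − 1) · (13 − 1) = 1 · 6 · 10 · 12 = 720.
Thus |(Z/2574Z)^*| = 720.

Final answer: |(Z/2574Z)^*| = 720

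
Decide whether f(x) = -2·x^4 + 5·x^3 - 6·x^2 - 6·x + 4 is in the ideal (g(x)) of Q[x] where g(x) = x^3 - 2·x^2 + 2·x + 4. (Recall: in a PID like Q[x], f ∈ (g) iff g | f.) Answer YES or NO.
YES

In Q[x] the ideal (g) consists of all multiples of g, so f ∈ (g) iff g | f, i.e. iff the remainder of f on division by g is 0. Divide f by g (g is monic, so eliminate the leading term of the running remainder at each step):
  leading term -2·x^4: subtract (-2·x)·g(x) = -2·x^4 + 4·x^3 - 4·x^2 - 8·x, leaving x^3 - 2·x^2 + 2·x + 4
  leading term x^3: subtract (1)·g(x) = x^3 - 2·x^2 + 2·x + 4, leaving 0
The remainder is 0, so f(x) = g(x) · h(x) with h(x) = 1 - 2·x. Hence g | f, i.e. f ∈ (g).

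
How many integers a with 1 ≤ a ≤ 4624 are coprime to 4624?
The number of a ∈ {1, ..., 4624} with gcd(a, 4624) = 1 is by definition Euler's totient φ(4624). φ is multiplicative, with φ(p^e) = p^e − p^(e−1). Factorise 4624 = 2^4 · 17^2. Then
  φ(4624) = (2^4 − 2^3) · (17^2 − 17^1) = 8 · 272 = 2176.
So there are 2176 such integers.

Final answer: 2176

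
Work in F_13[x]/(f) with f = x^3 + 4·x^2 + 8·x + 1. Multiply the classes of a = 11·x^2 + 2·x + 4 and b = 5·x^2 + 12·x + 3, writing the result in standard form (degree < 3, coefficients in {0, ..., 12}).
Multiply as integer polynomials: a · b = 55·x^4 + 142·x^3 + 77·x^2 + 54·x + 12. Reducing coefficients mod 13: a · b ≡ 3·x^4 + 12·x^3 + 12·x^2 + 2·x + 12. Now divide by f(x) = x^3 + 4·x^2 + 8·x + 1 in F_13[x], eliminating the leading term at each step:
  leading term 3·x^4: subtract (3·x)·f(x) = 3·x^4 + 12·x^3 + 11·x^2 + 3·x, leaving x^2 + 12·x + 12 (coefficients mod 13)
The degree is now < 3, so this is the remainder. Hence a · b ≡ x^2 + 12·x + 12 in F_13[x]/(f).

Final answer: a · b ≡ x^2 + 12·x + 12 (mod f(x))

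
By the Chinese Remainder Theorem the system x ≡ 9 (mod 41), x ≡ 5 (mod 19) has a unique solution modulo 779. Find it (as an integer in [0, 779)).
The moduli 41, 19 are pairwise coprime, so by the CRT there is a unique solution mod 41·19 = 779.
Solve by successive substitution. Start with x ≡ 9 (mod 41).
  Combine with x ≡ 5 (mod 19): write x = 9 + 41·t and require 9 + 41·t ≡ 5 (mod 19), i.e. 41·t ≡ 5 − 9 ≡ 15 (mod 19). Since 41^(−1) ≡ 13 (mod 19) (41 ≡ 3 (mod 19)), t ≡ 13·15 ≡ 5 (mod 19). So x ≡ 9 + 41·5 = 214 (mod 779).
Unique solution in [0, 779): x = 214.

Final answer: x ≡ 214 (mod 779); the representative in [0, 779) is 214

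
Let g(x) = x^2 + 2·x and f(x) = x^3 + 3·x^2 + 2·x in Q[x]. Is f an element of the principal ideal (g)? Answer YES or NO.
YES

In Q[x] the ideal (g) consists of all multiples of g, so f ∈ (g) iff g | f, i.e. iff the remainder of f on division by g is 0. Divide f by g (g is monic, so eliminate the leading term of the running remainder at each step):
  leading term x^3: subtract (x)·g(x) = x^3 + 2·x^2, leaving x^2 + 2·x
  leading term x^2: subtract (1)·g(x) = x^2 + 2·x, leaving 0
The remainder is 0, so f(x) = g(x) · h(x) with h(x) = x + 1. Hence g | f, i.e. f ∈ (g).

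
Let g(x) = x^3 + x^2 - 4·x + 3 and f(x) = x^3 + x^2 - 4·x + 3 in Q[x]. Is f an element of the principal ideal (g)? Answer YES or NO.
In Q[x] the ideal (g) consists of all multiples of g, so f ∈ (g) iff g | f, i.e. iff the remainder of f on division by g is 0. Divide f by g (g is monic, so eliminate the leading term of the running remainder at each step):
  leading term x^3: subtract (1)·g(x) = x^3 + x^2 - 4·x + 3, leaving 0
The remainder is 0, so f(x) = g(x) · h(x) with h(x) = 1. Hence g | f, i.e. f ∈ (g).

Final answer: YES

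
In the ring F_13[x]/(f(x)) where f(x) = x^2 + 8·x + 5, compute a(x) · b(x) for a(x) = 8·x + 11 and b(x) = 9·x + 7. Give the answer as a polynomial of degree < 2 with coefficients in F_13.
Multiply as integer polynomials: a · b = 72·x^2 + 155·x + 77. Reducing coefficients mod 13: a · b ≡ 7·x^2 + 12·x + 12. Now divide by f(x) = x^2 + 8·x + 5 in F_13[x], eliminating the leading term at each step:
  leading term 7·x^2: subtract (7)·f(x) = 7·x^2 + 4·x + 9, leaving 8·x + 3 (coefficients mod 13)
The degree is now < 2, so this is the remainder. Hence a · b ≡ 8·x + 3 in F_13[x]/(f).

Final answer: a · b ≡ 8·x + 3 (mod f(x))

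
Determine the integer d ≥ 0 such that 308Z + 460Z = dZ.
(308, 460) = (4); d = 4

In the PID Z, (a, b) is generated by gcd(a, b). Compute gcd(460, 308) with the extended Euclidean algorithm, tracking rows (r, s, t) with s·460 + t·308 = r:
  row A: (460, 1, 0)   [1·460 + 0·308 = 460]
  row B: (308, 0, 1)   [0·460 + 1·308 = 308]
  460 = 1·308 + 152   → row C = row A − 1·row B = (152, 1, −1)   [check: 1·460 − 1·308 = 152]
  308 = 2·152 + 4   → row D = row B − 2·row C = (4, −2, 3)   [check: −2·460 + 3·308 = 4]
  152 = 38·4 + 0   → remainder 0, stop. gcd = 4 (last nonzero row D).
So gcd(308, 460) = 4, with Bézout identity −2·460 + 3·308 = 4. Containment (⊇): the Bézout identity exhibits 4 as an element of (308, 460), giving (4) ⊆ (308, 460). Containment (⊆): since 4 | 308 and 4 | 460 (308 = 4·77, 460 = 4·115), every Z-linear combination of 308 and 460 is divisible by 4, so (308, 460) ⊆ (4). Therefore (308, 460) = (4), d = 4.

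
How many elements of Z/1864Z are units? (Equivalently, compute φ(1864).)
An element a ∈ Z/1864Z is a unit iff gcd(a, 1864) = 1, so the number of units is φ(1864). φ is multiplicative, with φ(p^e) = p^e − p^(e−1). Factorise 1864 = 2^3 · 233. Then
  φ(1864) = (2^3 − 2^2) · (233 − 1) = 4 · 232 = 928.

Final answer: Z/1864Z has φ(1864) = 928 units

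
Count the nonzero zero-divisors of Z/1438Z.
In Z/1438Z each nonzero element is either a unit (gcd with 1438 is 1) or a zero-divisor (gcd > 1). The number of units is φ(1438): factorise 1438 = 2 · 719, so φ(1438) = (2 − 1) · (719 − 1) = 1 · 718 = 718. The nonzero elements number 1438 − 1 = 1437. Hence the nonzero zero-divisors number 1437 − 718 = 719.

Final answer: Z/1438Z has 719 nonzero zero-divisors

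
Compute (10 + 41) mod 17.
Reduce the summands first: 41 ≡ 7 (mod 17), so 10 + 41 ≡ 10 + 7 (mod 17). 10 + 7 = 17; 17 = 1·17 + 0, so (10 + 41) mod 17 = 0.

Final answer: 0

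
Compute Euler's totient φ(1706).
φ(1706) = 852

φ is multiplicative, with φ(p^e) = p^e − p^(e−1). Factorise 1706 = 2 · 853. Then
  φ(1706) = (2 − 1) · (853 − 1) = 1 · 852 = 852.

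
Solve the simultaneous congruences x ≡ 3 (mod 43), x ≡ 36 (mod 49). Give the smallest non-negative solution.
x ≡ 820 (mod 2107); the representative in [0, 2107) is 820

The moduli 43, 49 are pairwise coprime, so by the CRT there is a unique solution mod 43·49 = 2107.
Solve by successive substitution. Start with x ≡ 3 (mod 43).
  Combine with x ≡ 36 (mod 49): write x = 3 + 43·t and require 3 + 43·t ≡ 36 (mod 49), i.e. 43·t ≡ 36 − 3 ≡ 33 (mod 49). Since 43^(−1) ≡ 8 (mod 49), t ≡ 8·33 ≡ 19 (mod 49). So x ≡ 3 + 43·19 = 820 (mod 2107).
Unique solution in [0, 2107): x = 820.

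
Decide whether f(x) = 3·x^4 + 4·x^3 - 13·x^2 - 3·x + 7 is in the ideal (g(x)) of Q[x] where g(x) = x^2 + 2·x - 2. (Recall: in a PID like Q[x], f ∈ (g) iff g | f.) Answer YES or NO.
NO

In Q[x] the ideal (g) consists of all multiples of g, so f ∈ (g) iff g | f, i.e. iff the remainder of f on division by g is 0. Divide f by g (g is monic, so eliminate the leading term of the running remainder at each step):
  leading term 3·x^4: subtract (3·x^2)·g(x) = 3·x^4 + 6·x^3 - 6·x^2, leaving -2·x^3 - 7·x^2 - 3·x + 7
  leading term -2·x^3: subtract (-2·x)·g(x) = -2·x^3 - 4·x^2 + 4·x, leaving -3·x^2 - 7·x + 7
  leading term -3·x^2: subtract (-3)·g(x) = -3·x^2 - 6·x + 6, leaving 1 - x
The remainder r(x) = 1 - x ≠ 0 (and deg r < deg g), so g ∤ f, i.e. f ∉ (g).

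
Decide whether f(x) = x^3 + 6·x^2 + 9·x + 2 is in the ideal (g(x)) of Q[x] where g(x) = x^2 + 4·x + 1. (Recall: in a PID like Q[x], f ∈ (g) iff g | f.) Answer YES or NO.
YES

In Q[x] the ideal (g) consists of all multiples of g, so f ∈ (g) iff g | f, i.e. iff the remainder of f on division by g is 0. Divide f by g (g is monic, so eliminate the leading term of the running remainder at each step):
  leading term x^3: subtract (x)·g(x) = x^3 + 4·x^2 + x, leaving 2·x^2 + 8·x + 2
  leading term 2·x^2: subtract (2)·g(x) = 2·x^2 + 8·x + 2, leaving 0
The remainder is 0, so f(x) = g(x) · h(x) with h(x) = x + 2. Hence g | f, i.e. f ∈ (g).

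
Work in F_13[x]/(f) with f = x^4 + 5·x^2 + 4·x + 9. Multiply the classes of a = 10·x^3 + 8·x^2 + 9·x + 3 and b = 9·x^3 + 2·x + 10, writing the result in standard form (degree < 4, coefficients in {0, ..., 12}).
Multiply as integer polynomials: a · b = 90·x^6 + 72·x^5 + 101·x^4 + 143·x^3 + 98·x^2 + 96·x + 30. Reducing coefficients mod 13: a · b ≡ 12·x^6 + 7·x^5 + 10·x^4 + 7·x^2 + 5·x + 4. Now divide by f(x) = x^4 + 5·x^2 + 4·x + 9 in F_13[x], eliminating the leading term at each step:
  leading term 12·x^6: subtract (12·x^2)·f(x) = 12·x^6 + 8·x^4 + 9·x^3 + 4·x^2, leaving 7·x^5 + 2·x^4 + 4·x^3 + 3·x^2 + 5·x + 4 (coefficients mod 13)
  leading term 7·x^5: subtract (7·x)·f(x) = 7·x^5 + 9·x^3 + 2·x^2 + 11·x, leaving 2·x^4 + 8·x^3 + x^2 + 7·x + 4 (coefficients mod 13)
  leading term 2·x^4: subtract (2)·f(x) = 2·x^4 + 10·x^2 + 8·x + 5, leaving 8·x^3 + 4·x^2 + 12·x + 12 (coefficients mod 13)
The degree is now < 4, so this is the remainder. Hence a · b ≡ 8·x^3 + 4·x^2 + 12·x + 12 in F_13[x]/(f).

Final answer: a · b ≡ 8·x^3 + 4·x^2 + 12·x + 12 (mod f(x))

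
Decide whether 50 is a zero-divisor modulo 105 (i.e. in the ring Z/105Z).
YES

gcd(50, 105) = 5 > 1, so 50 is not a unit in Z/105Z. In Z/nZ every nonzero non-unit is a zero-divisor: explicitly, take b = 105/gcd = 21 ≠ 0 (mod 105); then 50·21 = 1050 = 10·105, i.e. 50·21 ≡ 0 (mod 105). So 50 is a zero-divisor.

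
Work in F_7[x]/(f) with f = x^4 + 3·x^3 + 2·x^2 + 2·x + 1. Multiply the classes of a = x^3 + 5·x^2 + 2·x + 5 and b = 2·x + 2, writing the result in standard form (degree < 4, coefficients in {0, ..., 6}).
Multiply as integer polynomials: a · b = 2·x^4 + 12·x^3 + 14·x^2 + 14·x + 10. Reducing coefficients mod 7: a · b ≡ 2·x^4 + 5·x^3 + 3. Now divide by f(x) = x^4 + 3·x^3 + 2·x^2 + 2·x + 1 in F_7[x], eliminating the leading term at each step:
  leading term 2·x^4: subtract (2)·f(x) = 2·x^4 + 6·x^3 + 4·x^2 + 4·x + 2, leaving 6·x^3 + 3·x^2 + 3·x + 1 (coefficients mod 7)
The degree is now < 4, so this is the remainder. Hence a · b ≡ 6·x^3 + 3·x^2 + 3·x + 1 in F_7[x]/(f).

Final answer: a · b ≡ 6·x^3 + 3·x^2 + 3·x + 1 (mod f(x))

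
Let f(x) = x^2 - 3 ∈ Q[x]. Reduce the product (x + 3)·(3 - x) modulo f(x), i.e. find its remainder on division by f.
a · b ≡ 6 (mod f(x))

First multiply in Q[x] without reducing: a · b = 9 - x^2. Now divide by f(x) = x^2 - 3, eliminating the leading term at each step:
  leading term -x^2: subtract (-1)·f(x) = 3 - x^2, leaving 6
The degree is now < 2, so this is the remainder. Hence a · b ≡ 6 in Q[x]/(f).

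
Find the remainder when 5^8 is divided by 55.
Use repeated squaring. Binary(8) = 1000. Walk through the bits of the exponent 8 left-to-right: at each bit after the leading one, square the running value, then multiply by 5 if the bit is 1 (always reducing mod 55):
  bit 1 = 1 (leading): start with 5.
  bit 2 = 0: square 5^2 = 25 (mod 55).
  bit 3 = 0: square 25^2 = 625 ≡ 20 (mod 55).
  bit 4 = 0: square 20^2 = 400 ≡ 15 (mod 55).
Final value: 5^8 ≡ 15 (mod 55).

Final answer: 15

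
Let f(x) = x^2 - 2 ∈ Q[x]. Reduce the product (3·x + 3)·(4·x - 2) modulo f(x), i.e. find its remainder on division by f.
a · b ≡ 6·x + 18 (mod f(x))

First multiply in Q[x] without reducing: a · b = 12·x^2 + 6·x - 6. Now divide by f(x) = x^2 - 2, eliminating the leading term at each step:
  leading term 12·x^2: subtract (12)·f(x) = 12·x^2 - 24, leaving 6·x + 18
The degree is now < 2, so this is the remainder. Hence a · b ≡ 6·x + 18 in Q[x]/(f).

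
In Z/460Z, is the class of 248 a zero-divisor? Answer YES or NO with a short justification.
YES

gcd(248, 460) = 4 > 1, so 248 is not a unit in Z/460Z. In Z/nZ every nonzero non-unit is a zero-divisor: explicitly, take b = 460/gcd = 115 ≠ 0 (mod 460); then 248·115 = 28520 = 62·460, i.e. 248·115 ≡ 0 (mod 460). So 248 is a zero-divisor.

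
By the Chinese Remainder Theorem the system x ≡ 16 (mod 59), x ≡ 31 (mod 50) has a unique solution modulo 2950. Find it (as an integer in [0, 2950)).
The moduli 59, 50 are pairwise coprime, so by the CRT there is a unique solution mod 59·50 = 2950.
Solve by successive substitution. Start with x ≡ 16 (mod 59).
  Combine with x ≡ 31 (mod 50): write x = 16 + 59·t and require 16 + 59·t ≡ 31 (mod 50), i.e. 59·t ≡ 31 − 16 ≡ 15 (mod 50). Since 59^(−1) ≡ 39 (mod 50) (59 ≡ 9 (mod 50)), t ≡ 39·15 ≡ 35 (mod 50). So x ≡ 16 + 59·35 = 2081 (mod 2950).
Unique solution in [0, 2950): x = 2081.

Final answer: x ≡ 2081 (mod 2950); the representative in [0, 2950) is 2081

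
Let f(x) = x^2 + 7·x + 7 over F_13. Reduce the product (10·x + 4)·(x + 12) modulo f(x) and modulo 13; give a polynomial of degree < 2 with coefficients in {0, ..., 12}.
Multiply as integer polynomials: a · b = 10·x^2 + 124·x + 48. Reducing coefficients mod 13: a · b ≡ 10·x^2 + 7·x + 9. Now divide by f(x) = x^2 + 7·x + 7 in F_13[x], eliminating the leading term at each step:
  leading term 10·x^2: subtract (10)·f(x) = 10·x^2 + 5·x + 5, leaving 2·x + 4 (coefficients mod 13)
The degree is now < 2, so this is the remainder. Hence a · b ≡ 2·x + 4 in F_13[x]/(f).

Final answer: a · b ≡ 2·x + 4 (mod f(x))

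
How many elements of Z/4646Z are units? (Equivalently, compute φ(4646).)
An element a ∈ Z/4646Z is a unit iff gcd(a, 4646) = 1, so the number of units is φ(4646). φ is multiplicative, with φ(p^e) = p^e − p^(e−1). Factorise 4646 = 2 · 23 · 101. Then
  φ(4646) = (2 − 1) · (23 − 1) · (101 − 1) = 1 · 22 · 100 = 2200.

Final answer: Z/4646Z has φ(4646) = 2200 units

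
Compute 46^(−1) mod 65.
Apply the extended Euclidean algorithm to (65, 46), tracking rows (r, s, t) with s·65 + t·46 = r. Each division r_prev = q·r_cur + r_new produces the new row as (previous row) − q·(current row):
  row A: (65, 1, 0)   [1·65 + 0·46 = 65]
  row B: (46, 0, 1)   [0·65 + 1·46 = 46]
  65 = 1·46 + 19   → row C = row A − 1·row B = (19, 1, −1)   [check: 1·65 − 1·46 = 19]
  46 = 2·19 + 8   → row D = row B − 2·row C = (8, −2, 3)   [check: −2·65 + 3·46 = 8]
  19 = 2·8 + 3   → row E = row C − 2·row D = (3, 5, −7)   [check: 5·65 − 7·46 = 3]
  8 = 2·3 + 2   → row F = row D − 2·row E = (2, −12, 17)   [check: −12·65 + 17·46 = 2]
  3 = 1·2 + 1   → row G = row E − 1·row F = (1, 17, −24)   [check: 17·65 − 24·46 = 1]
  2 = 2·1 + 0   → remainder 0, stop. gcd = 1 (last nonzero row G).
The gcd is 1, so 46 is invertible mod 65. The last nonzero row gives 17·65 − 24·46 = 1, so t = −24. So 46^(−1) ≡ −24 ≡ 41 (mod 65). Verify: 46 · 41 = 1886 ≡ 1 (mod 65). ✓

Final answer: 46^(−1) ≡ 41 (mod 65)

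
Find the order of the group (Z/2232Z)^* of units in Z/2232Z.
|(Z/2232Z)^*| = 720

(Z/2232Z)^* consists of the classes a with gcd(a, 2232) = 1, so its order is φ(2232). φ is multiplicative, with φ(p^e) = p^e − p^(e−1). Factorise 2232 = 2^3 · 3^2 · 31. Then
  φ(2232) = (2^3 − 2^2) · (3^2 − 3^1) · (31 − 1) = 4 · 6 · 30 = 720.
Thus |(Z/2232Z)^*| = 720.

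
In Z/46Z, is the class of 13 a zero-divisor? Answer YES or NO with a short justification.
gcd(13, 46) = 1, so 13 is a unit in Z/46Z (it has a multiplicative inverse). A unit cannot be a zero-divisor: if 13·b ≡ 0 then multiplying both sides by 13^(−1) gives b ≡ 0. So 13 is not a zero-divisor.

Final answer: NO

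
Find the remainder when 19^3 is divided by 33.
28

Use repeated squaring. Binary(3) = 11. Walk through the bits of the exponent 3 left-to-right: at each bit after the leading one, square the running value, then multiply by 19 if the bit is 1 (always reducing mod 33):
  bit 1 = 1 (leading): start with 19.
  bit 2 = 1: square 19^2 = 361 ≡ 31; bit is 1, so multiply 31·19 = 589 ≡ 28 (mod 33).
Final value: 19^3 ≡ 28 (mod 33).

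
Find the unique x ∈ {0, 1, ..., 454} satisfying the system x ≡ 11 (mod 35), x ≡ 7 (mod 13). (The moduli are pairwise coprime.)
The moduli 35, 13 are pairwise coprime, so by the CRT there is a unique solution mod 35·13 = 455.
Solve by successive substitution. Start with x ≡ 11 (mod 35).
  Combine with x ≡ 7 (mod 13): write x = 11 + 35·t and require 11 + 35·t ≡ 7 (mod 13), i.e. 35·t ≡ 7 − 11 ≡ 9 (mod 13). Since 35^(−1) ≡ 3 (mod 13) (35 ≡ 9 (mod 13)), t ≡ 3·9 ≡ 1 (mod 13). So x ≡ 11 + 35·1 = 46 (mod 455).
Unique solution in [0, 455): x = 46.

Final answer: x ≡ 46 (mod 455); the representative in [0, 455) is 46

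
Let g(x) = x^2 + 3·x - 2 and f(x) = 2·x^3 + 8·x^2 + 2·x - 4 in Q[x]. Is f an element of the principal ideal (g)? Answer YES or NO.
In Q[x] the ideal (g) consists of all multiples of g, so f ∈ (g) iff g | f, i.e. iff the remainder of f on division by g is 0. Divide f by g (g is monic, so eliminate the leading term of the running remainder at each step):
  leading term 2·x^3: subtract (2·x)·g(x) = 2·x^3 + 6·x^2 - 4·x, leaving 2·x^2 + 6·x - 4
  leading term 2·x^2: subtract (2)·g(x) = 2·x^2 + 6·x - 4, leaving 0
The remainder is 0, so f(x) = g(x) · h(x) with h(x) = 2·x + 2. Hence g | f, i.e. f ∈ (g).

Final answer: YES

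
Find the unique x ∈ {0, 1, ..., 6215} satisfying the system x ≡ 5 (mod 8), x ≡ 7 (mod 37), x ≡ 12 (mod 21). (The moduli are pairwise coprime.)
The moduli 8, 37, 21 are pairwise coprime, so by the CRT there is a unique solution mod 8·37·21 = 6216.
Solve by successive substitution. Start with x ≡ 5 (mod 8).
  Combine with x ≡ 7 (mod 37): write x = 5 + 8·t and require 5 + 8·t ≡ 7 (mod 37), i.e. 8·t ≡ 7 − 5 ≡ 2 (mod 37). Since 8^(−1) ≡ 14 (mod 37), t ≡ 14·2 ≡ 28 (mod 37). So x ≡ 5 + 8·28 = 229 (mod 296).
  Combine with x ≡ 12 (mod 21): write x = 229 + 296·t and require 229 + 296·t ≡ 12 (mod 21), i.e. 296·t ≡ 12 − 229 ≡ 14 (mod 21). Since 296^(−1) ≡ 11 (mod 21) (296 ≡ 2 (mod 21)), t ≡ 11·14 ≡ 7 (mod 21). So x ≡ 229 + 296·7 = 2301 (mod 6216).
Unique solution in [0, 6216): x = 2301.

Final answer: x ≡ 2301 (mod 6216); the representative in [0, 6216) is 2301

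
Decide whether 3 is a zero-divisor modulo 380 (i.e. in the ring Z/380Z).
NO

gcd(3, 380) = 1, so 3 is a unit in Z/380Z (it has a multiplicative inverse). A unit cannot be a zero-divisor: if 3·b ≡ 0 then multiplying both sides by 3^(−1) gives b ≡ 0. So 3 is not a zero-divisor.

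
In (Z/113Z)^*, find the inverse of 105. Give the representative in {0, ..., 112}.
Apply the extended Euclidean algorithm to (113, 105), tracking rows (r, s, t) with s·113 + t·105 = r. Each division r_prev = q·r_cur + r_new produces the new row as (previous row) − q·(current row):
  row A: (113, 1, 0)   [1·113 + 0·105 = 113]
  row B: (105, 0, 1)   [0·113 + 1·105 = 105]
  113 = 1·105 + 8   → row C = row A − 1·row B = (8, 1, −1)   [check: 1·113 − 1·105 = 8]
  105 = 13·8 + 1   → row D = row B − 13·row C = (1, −13, 14)   [check: −13·113 + 14·105 = 1]
  8 = 8·1 + 0   → remainder 0, stop. gcd = 1 (last nonzero row D).
The gcd is 1, so 105 is invertible mod 113. The last nonzero row gives −13·113 + 14·105 = 1, so t = 14. So 105^(−1) ≡ 14 (mod 113). Verify: 105 · 14 = 1470 ≡ 1 (mod 113). ✓

Final answer: 105^(−1) ≡ 14 (mod 113)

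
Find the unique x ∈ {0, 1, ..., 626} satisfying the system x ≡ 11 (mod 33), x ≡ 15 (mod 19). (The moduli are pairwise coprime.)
The moduli 33, 19 are pairwise coprime, so by the CRT there is a unique solution mod 33·19 = 627.
Solve by successive substitution. Start with x ≡ 11 (mod 33).
  Combine with x ≡ 15 (mod 19): write x = 11 + 33·t and require 11 + 33·t ≡ 15 (mod 19), i.e. 33·t ≡ 15 − 11 ≡ 4 (mod 19). Since 33^(−1) ≡ 15 (mod 19) (33 ≡ 14 (mod 19)), t ≡ 15·4 ≡ 3 (mod 19). So x ≡ 11 + 33·3 = 110 (mod 627).
Unique solution in [0, 627): x = 110.

Final answer: x ≡ 110 (mod 627); the representative in [0, 627) is 110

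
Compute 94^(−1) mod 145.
94^(−1) ≡ 54 (mod 145)

Apply the extended Euclidean algorithm to (145, 94), tracking rows (r, s, t) with s·145 + t·94 = r. Each division r_prev = q·r_cur + r_new produces the new row as (previous row) − q·(current row):
  row A: (145, 1, 0)   [1·145 + 0·94 = 145]
  row B: (94, 0, 1)   [0·145 + 1·94 = 94]
  145 = 1·94 + 51   → row C = row A − 1·row B = (51, 1, −1)   [check: 1·145 − 1·94 = 51]
  94 = 1·51 + 43   → row D = row B − 1·row C = (43, −1, 2)   [check: −1·145 + 2·94 = 43]
  51 = 1·43 + 8   → row E = row C − 1·row D = (8, 2, −3)   [check: 2·145 − 3·94 = 8]
  43 = 5·8 + 3   → row F = row D − 5·row E = (3, −11, 17)   [check: −11·145 + 17·94 = 3]
  8 = 2·3 + 2   → row G = row E − 2·row F = (2, 24, −37)   [check: 24·145 − 37·94 = 2]
  3 = 1·2 + 1   → row H = row F − 1·row G = (1, −35, 54)   [check: −35·145 + 54·94 = 1]
  2 = 2·1 + 0   → remainder 0, stop. gcd = 1 (last nonzero row H).
The gcd is 1, so 94 is invertible mod 145. The last nonzero row gives −35·145 + 54·94 = 1, so t = 54. So 94^(−1) ≡ 54 (mod 145). Verify: 94 · 54 = 5076 ≡ 1 (mod 145). ✓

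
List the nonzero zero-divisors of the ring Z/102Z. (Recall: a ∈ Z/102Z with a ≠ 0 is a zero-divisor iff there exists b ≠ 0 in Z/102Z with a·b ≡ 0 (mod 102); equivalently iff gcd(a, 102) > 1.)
nonzero zero-divisors of Z/102Z = {2, 3, 4, 6, 8, 9, 10, 12, 14, 15, 16, 17, 18, 20, 21, 22, 24, 26, 27, 28, 30, 32, 33, 34, 36, 38, 39, 40, 42, 44, 45, 46, 48, 50, 51, 52, 54, 56, 57, 58, 60, 62, 63, 64, 66, 68, 69, 70, 72, 74, 75, 76, 78, 80, 81, 82, 84, 85, 86, 87, 88, 90, 92, 93, 94, 96, 98, 99, 100}

An element a ∈ Z/102Z (with a ≠ 0) is a zero-divisor iff gcd(a, 102) > 1 (because a is a unit precisely when gcd(a, n) = 1, and in Z/nZ every nonzero, non-unit element is a zero-divisor). Scan a = 1, ..., 101 and keep those with gcd(a, 102) > 1:
  gcd(2, 102) = 2, gcd(3, 102) = 3, gcd(4, 102) = 2, gcd(6, 102) = 6, gcd(8, 102) = 2, gcd(9, 102) = 3, gcd(10, 102) = 2, gcd(12, 102) = 6, gcd(14, 102) = 2, gcd(15, 102) = 3, gcd(16, 102) = 2, gcd(17, 102) = 17, gcd(18, 102) = 6, gcd(20, 102) = 2, gcd(21, 102) = 3, gcd(22, 102) = 2, gcd(24, 102) = 6, gcd(26, 102) = 2, gcd(27, 102) = 3, gcd(28, 102) = 2, gcd(30, 102) = 6, gcd(32, 102) = 2, gcd(33, 102) = 3, gcd(34, 102) = 34, gcd(36, 102) = 6, gcd(38, 102) = 2, gcd(39, 102) = 3, gcd(40, 102) = 2, gcd(42, 102) = 6, gcd(44, 102) = 2, gcd(45, 102) = 3, gcd(46, 102) = 2, gcd(48, 102) = 6, gcd(50, 102) = 2, gcd(51, 102) = 51, gcd(52, 102) = 2, gcd(54, 102) = 6, gcd(56, 102) = 2, gcd(57, 102) = 3, gcd(58, 102) = 2, gcd(60, 102) = 6, gcd(62, 102) = 2, gcd(63, 102) = 3, gcd(64, 102) = 2, gcd(66, 102) = 6, gcd(68, 102) = 34, gcd(69, 102) = 3, gcd(70, 102) = 2, gcd(72, 102) = 6, gcd(74, 102) = 2, gcd(75, 102) = 3, gcd(76, 102) = 2, gcd(78, 102) = 6, gcd(80, 102) = 2, gcd(81, 102) = 3, gcd(82, 102) = 2, gcd(84, 102) = 6, gcd(85, 102) = 17, gcd(86, 102) = 2, gcd(87, 102) = 3, gcd(88, 102) = 2, gcd(90, 102) = 6, gcd(92, 102) = 2, gcd(93, 102) = 3, gcd(94, 102) = 2, gcd(96, 102) = 6, gcd(98, 102) = 2, gcd(99, 102) = 3, gcd(100, 102) = 2.
All other a ∈ {1, ..., 101} have gcd(a, 102) = 1 and are units. So the nonzero zero-divisors are exactly the 69 values of a appearing in this scan.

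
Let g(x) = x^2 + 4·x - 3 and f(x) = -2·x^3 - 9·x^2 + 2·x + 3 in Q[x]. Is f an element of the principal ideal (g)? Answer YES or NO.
YES

In Q[x] the ideal (g) consists of all multiples of g, so f ∈ (g) iff g | f, i.e. iff the remainder of f on division by g is 0. Divide f by g (g is monic, so eliminate the leading term of the running remainder at each step):
  leading term -2·x^3: subtract (-2·x)·g(x) = -2·x^3 - 8·x^2 + 6·x, leaving -x^2 - 4·x + 3
  leading term -x^2: subtract (-1)·g(x) = -x^2 - 4·x + 3, leaving 0
The remainder is 0, so f(x) = g(x) · h(x) with h(x) = -2·x - 1. Hence g | f, i.e. f ∈ (g).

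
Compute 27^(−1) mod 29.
Apply the extended Euclidean algorithm to (29, 27), tracking rows (r, s, t) with s·29 + t·27 = r. Each division r_prev = q·r_cur + r_new produces the new row as (previous row) − q·(current row):
  row A: (29, 1, 0)   [1·29 + 0·27 = 29]
  row B: (27, 0, 1)   [0·29 + 1·27 = 27]
  29 = 1·27 + 2   → row C = row A − 1·row B = (2, 1, −1)   [check: 1·29 − 1·27 = 2]
  27 = 13·2 + 1   → row D = row B − 13·row C = (1, −13, 14)   [check: −13·29 + 14·27 = 1]
  2 = 2·1 + 0   → remainder 0, stop. gcd = 1 (last nonzero row D).
The gcd is 1, so 27 is invertible mod 29. The last nonzero row gives −13·29 + 14·27 = 1, so t = 14. So 27^(−1) ≡ 14 (mod 29). Verify: 27 · 14 = 378 ≡ 1 (mod 29). ✓

Final answer: 27^(−1) ≡ 14 (mod 29)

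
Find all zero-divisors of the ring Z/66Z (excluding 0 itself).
nonzero zero-divisors of Z/66Z = {2, 3, 4, 6, 8, 9, 10, 11, 12, 14, 15, 16, 18, 20, 21, 22, 24, 26, 27, 28, 30, 32, 33, 34, 36, 38, 39, 40, 42, 44, 45, 46, 48, 50, 51, 52, 54, 55, 56, 57, 58, 60, 62, 63, 64}

An element a ∈ Z/66Z (with a ≠ 0) is a zero-divisor iff gcd(a, 66) > 1 (because a is a unit precisely when gcd(a, n) = 1, and in Z/nZ every nonzero, non-unit element is a zero-divisor). Scan a = 1, ..., 65 and keep those with gcd(a, 66) > 1:
  gcd(2, 66) = 2, gcd(3, 66) = 3, gcd(4, 66) = 2, gcd(6, 66) = 6, gcd(8, 66) = 2, gcd(9, 66) = 3, gcd(10, 66) = 2, gcd(11, 66) = 11, gcd(12, 66) = 6, gcd(14, 66) = 2, gcd(15, 66) = 3, gcd(16, 66) = 2, gcd(18, 66) = 6, gcd(20, 66) = 2, gcd(21, 66) = 3, gcd(22, 66) = 22, gcd(24, 66) = 6, gcd(26, 66) = 2, gcd(27, 66) = 3, gcd(28, 66) = 2, gcd(30, 66) = 6, gcd(32, 66) = 2, gcd(33, 66) = 33, gcd(34, 66) = 2, gcd(36, 66) = 6, gcd(38, 66) = 2, gcd(39, 66) = 3, gcd(40, 66) = 2, gcd(42, 66) = 6, gcd(44, 66) = 22, gcd(45, 66) = 3, gcd(46, 66) = 2, gcd(48, 66) = 6, gcd(50, 66) = 2, gcd(51, 66) = 3, gcd(52, 66) = 2, gcd(54, 66) = 6, gcd(55, 66) = 11, gcd(56, 66) = 2, gcd(57, 66) = 3, gcd(58, 66) = 2, gcd(60, 66) = 6, gcd(62, 66) = 2, gcd(63, 66) = 3, gcd(64, 66) = 2.
All other a ∈ {1, ..., 65} have gcd(a, 66) = 1 and are units. So the nonzero zero-divisors are exactly the 45 values of a appearing in this scan.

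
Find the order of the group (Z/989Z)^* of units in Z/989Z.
|(Z/989Z)^*| = 924

(Z/989Z)^* consists of the classes a with gcd(a, 989) = 1, so its order is φ(989). φ is multiplicative, with φ(p^e) = p^e − p^(e−1). Factorise 989 = 23 · 43. Then
  φ(989) = (23 − 1) · (43 − 1) = 22 · 42 = 924.
Thus |(Z/989Z)^*| = 924.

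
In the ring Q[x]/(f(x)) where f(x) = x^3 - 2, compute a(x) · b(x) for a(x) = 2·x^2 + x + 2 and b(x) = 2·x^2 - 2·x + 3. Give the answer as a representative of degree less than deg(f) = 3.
First multiply in Q[x] without reducing: a · b = 4·x^4 - 2·x^3 + 8·x^2 - x + 6. Now divide by f(x) = x^3 - 2, eliminating the leading term at each step:
  leading term 4·x^4: subtract (4·x)·f(x) = 4·x^4 - 8·x, leaving -2·x^3 + 8·x^2 + 7·x + 6
  leading term -2·x^3: subtract (-2)·f(x) = 4 - 2·x^3, leaving 8·x^2 + 7·x + 2
The degree is now < 3, so this is the remainder. Hence a · b ≡ 8·x^2 + 7·x + 2 in Q[x]/(f).

Final answer: a · b ≡ 8·x^2 + 7·x + 2 (mod f(x))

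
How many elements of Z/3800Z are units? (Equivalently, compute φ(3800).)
Z/3800Z has φ(3800) = 1440 units

An element a ∈ Z/3800Z is a unit iff gcd(a, 3800) = 1, so the number of units is φ(3800). φ is multiplicative, with φ(p^e) = p^e − p^(e−1). Factorise 3800 = 2^3 · 5^2 · 19. Then
  φ(3800) = (2^3 − 2^2) · (5^2 − 5^1) · (19 − 1) = 4 · 20 · 18 = 1440.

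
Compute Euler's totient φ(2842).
φ is multiplicative, with φ(p^e) = p^e − p^(e−1). Factorise 2842 = 2 · 7^2 · 29. Then
  φ(2842) = (2 − 1) · (7^2 − 7^1) · (29 − 1) = 1 · 42 · 28 = 1176.

Final answer: φ(2842) = 1176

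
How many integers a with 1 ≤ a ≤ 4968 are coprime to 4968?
The number of a ∈ {1, ..., 4968} with gcd(a, 4968) = 1 is by definition Euler's totient φ(4968). φ is multiplicative, with φ(p^e) = p^e − p^(e−1). Factorise 4968 = 2^3 · 3^3 · 23. Then
  φ(4968) = (2^3 − 2^2) · (3^3 − 3^2) · (23 − 1) = 4 · 18 · 22 = 1584.
So there are 1584 such integers.

Final answer: 1584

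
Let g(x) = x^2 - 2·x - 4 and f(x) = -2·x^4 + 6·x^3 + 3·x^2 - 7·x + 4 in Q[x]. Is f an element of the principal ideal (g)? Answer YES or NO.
NO

In Q[x] the ideal (g) consists of all multiples of g, so f ∈ (g) iff g | f, i.e. iff the remainder of f on division by g is 0. Divide f by g (g is monic, so eliminate the leading term of the running remainder at each step):
  leading term -2·x^4: subtract (-2·x^2)·g(x) = -2·x^4 + 4·x^3 + 8·x^2, leaving 2·x^3 - 5·x^2 - 7·x + 4
  leading term 2·x^3: subtract (2·x)·g(x) = 2·x^3 - 4·x^2 - 8·x, leaving -x^2 + x + 4
  leading term -x^2: subtract (-1)·g(x) = -x^2 + 2·x + 4, leaving -x
The remainder r(x) = -x ≠ 0 (and deg r < deg g), so g ∤ f, i.e. f ∉ (g).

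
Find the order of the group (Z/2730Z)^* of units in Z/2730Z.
(Z/2730Z)^* consists of the classes a with gcd(a, 2730) = 1, so its order is φ(2730). φ is multiplicative, with φ(p^e) = p^e − p^(e−1). Factorise 2730 = 2 · 3 · 5 · 7 · 13. Then
  φ(2730) = (2 − 1) · (3 − 1) · (5 − 1) · (7 − 1) · (13 − 1) = 1 · 2 · 4 · 6 · 12 = 576.
Thus |(Z/2730Z)^*| = 576.

Final answer: |(Z/2730Z)^*| = 576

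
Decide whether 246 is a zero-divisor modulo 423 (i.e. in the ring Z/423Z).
YES

gcd(246, 423) = 3 > 1, so 246 is not a unit in Z/423Z. In Z/nZ every nonzero non-unit is a zero-divisor: explicitly, take b = 423/gcd = 141 ≠ 0 (mod 423); then 246·141 = 34686 = 82·423, i.e. 246·141 ≡ 0 (mod 423). So 246 is a zero-divisor.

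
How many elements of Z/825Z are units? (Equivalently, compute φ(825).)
An element a ∈ Z/825Z is a unit iff gcd(a, 825) = 1, so the number of units is φ(825). φ is multiplicative, with φ(p^e) = p^e − p^(e−1). Factorise 825 = 3 · 5^2 · 11. Then
  φ(825) = (3 − 1) · (5^2 − 5^1) · (11 − 1) = 2 · 20 · 10 = 400.

Final answer: Z/825Z has φ(825) = 400 units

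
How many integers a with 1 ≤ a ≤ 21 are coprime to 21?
12

The number of a ∈ {1, ..., 21} with gcd(a, 21) = 1 is by definition Euler's totient φ(21). φ is multiplicative, with φ(p^e) = p^e − p^(e−1). Factorise 21 = 3 · 7. Then
  φ(21) = (3 − 1) · (7 − 1) = 2 · 6 = 12.
So there are 12 such integers.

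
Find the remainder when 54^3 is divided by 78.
60

Use repeated squaring. Binary(3) = 11. Walk through the bits of the exponent 3 left-to-right: at each bit after the leading one, square the running value, then multiply by 54 if the bit is 1 (always reducing mod 78):
  bit 1 = 1 (leading): start with 54.
  bit 2 = 1: square 54^2 = 2916 ≡ 30; bit is 1, so multiply 30·54 = 1620 ≡ 60 (mod 78).
Final value: 54^3 ≡ 60 (mod 78).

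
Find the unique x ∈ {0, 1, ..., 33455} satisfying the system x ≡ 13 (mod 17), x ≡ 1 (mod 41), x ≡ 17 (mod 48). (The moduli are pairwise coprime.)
The moduli 17, 41, 48 are pairwise coprime, so by the CRT there is a unique solution mod 17·41·48 = 33456.
Solve by successive substitution. Start with x ≡ 13 (mod 17).
  Combine with x ≡ 1 (mod 41): write x = 13 + 17·t and require 13 + 17·t ≡ 1 (mod 41), i.e. 17·t ≡ 1 − 13 ≡ 29 (mod 41). Since 17^(−1) ≡ 29 (mod 41), t ≡ 29·29 ≡ 21 (mod 41). So x ≡ 13 + 17·21 = 370 (mod 697).
  Combine with x ≡ 17 (mod 48): write x = 370 + 697·t and require 370 + 697·t ≡ 17 (mod 48), i.e. 697·t ≡ 17 − 370 ≡ 31 (mod 48). Since 697^(−1) ≡ 25 (mod 48) (697 ≡ 25 (mod 48)), t ≡ 25·31 ≡ 7 (mod 48). So x ≡ 370 + 697·7 = 5249 (mod 33456).
Unique solution in [0, 33456): x = 5249.

Final answer: x ≡ 5249 (mod 33456); the representative in [0, 33456) is 5249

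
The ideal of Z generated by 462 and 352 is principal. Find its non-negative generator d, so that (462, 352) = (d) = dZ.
In the PID Z, (a, b) is generated by gcd(a, b). Compute gcd(462, 352) with the extended Euclidean algorithm, tracking rows (r, s, t) with s·462 + t·352 = r:
  row A: (462, 1, 0)   [1·462 + 0·352 = 462]
  row B: (352, 0, 1)   [0·462 + 1·352 = 352]
  462 = 1·352 + 110   → row C = row A − 1·row B = (110, 1, −1)   [check: 1·462 − 1·352 = 110]
  352 = 3·110 + 22   → row D = row B − 3·row C = (22, −3, 4)   [check: −3·462 + 4·352 = 22]
  110 = 5·22 + 0   → remainder 0, stop. gcd = 22 (last nonzero row D).
So gcd(462, 352) = 22, with Bézout identity −3·462 + 4·352 = 22. Containment (⊇): the Bézout identity exhibits 22 as an element of (462, 352), giving (22) ⊆ (462, 352). Containment (⊆): since 22 | 462 and 22 | 352 (462 = 22·21, 352 = 22·16), every Z-linear combination of 462 and 352 is divisible by 22, so (462, 352) ⊆ (22). Therefore (462, 352) = (22), d = 22.

Final answer: (462, 352) = (22); d = 22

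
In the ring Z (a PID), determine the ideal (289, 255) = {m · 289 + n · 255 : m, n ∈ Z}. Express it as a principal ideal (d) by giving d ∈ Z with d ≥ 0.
(289, 255) = (17); d = 17

In the PID Z, (a, b) is generated by gcd(a, b). Compute gcd(289, 255) with the extended Euclidean algorithm, tracking rows (r, s, t) with s·289 + t·255 = r:
  row A: (289, 1, 0)   [1·289 + 0·255 = 289]
  row B: (255, 0, 1)   [0·289 + 1·255 = 255]
  289 = 1·255 + 34   → row C = row A − 1·row B = (34, 1, −1)   [check: 1·289 − 1·255 = 34]
  255 = 7·34 + 17   → row D = row B − 7·row C = (17, −7, 8)   [check: −7·289 + 8·255 = 17]
  34 = 2·17 + 0   → remainder 0, stop. gcd = 17 (last nonzero row D).
So gcd(289, 255) = 17, with Bézout identity −7·289 + 8·255 = 17. Containment (⊇): the Bézout identity exhibits 17 as an element of (289, 255), giving (17) ⊆ (289, 255). Containment (⊆): since 17 | 289 and 17 | 255 (289 = 17·17, 255 = 17·15), every Z-linear combination of 289 and 255 is divisible by 17, so (289, 255) ⊆ (17). Therefore (289, 255) = (17), d = 17.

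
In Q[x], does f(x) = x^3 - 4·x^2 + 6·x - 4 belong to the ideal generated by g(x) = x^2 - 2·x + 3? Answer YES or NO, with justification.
NO

In Q[x] the ideal (g) consists of all multiples of g, so f ∈ (g) iff g | f, i.e. iff the remainder of f on division by g is 0. Divide f by g (g is monic, so eliminate the leading term of the running remainder at each step):
  leading term x^3: subtract (x)·g(x) = x^3 - 2·x^2 + 3·x, leaving -2·x^2 + 3·x - 4
  leading term -2·x^2: subtract (-2)·g(x) = -2·x^2 + 4·x - 6, leaving 2 - x
The remainder r(x) = 2 - x ≠ 0 (and deg r < deg g), so g ∤ f, i.e. f ∉ (g).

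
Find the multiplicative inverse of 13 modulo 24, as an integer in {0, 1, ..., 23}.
Apply the extended Euclidean algorithm to (24, 13), tracking rows (r, s, t) with s·24 + t·13 = r. Each division r_prev = q·r_cur + r_new produces the new row as (previous row) − q·(current row):
  row A: (24, 1, 0)   [1·24 + 0·13 = 24]
  row B: (13, 0, 1)   [0·24 + 1·13 = 13]
  24 = 1·13 + 11   → row C = row A − 1·row B = (11, 1, −1)   [check: 1·24 − 1·13 = 11]
  13 = 1·11 + 2   → row D = row B − 1·row C = (2, −1, 2)   [check: −1·24 + 2·13 = 2]
  11 = 5·2 + 1   → row E = row C − 5·row D = (1, 6, −11)   [check: 6·24 − 11·13 = 1]
  2 = 2·1 + 0   → remainder 0, stop. gcd = 1 (last nonzero row E).
The gcd is 1, so 13 is invertible mod 24. The last nonzero row gives 6·24 − 11·13 = 1, so t = −11. So 13^(−1) ≡ −11 ≡ 13 (mod 24). Verify: 13 · 13 = 169 ≡ 1 (mod 24). ✓

Final answer: 13^(−1) ≡ 13 (mod 24)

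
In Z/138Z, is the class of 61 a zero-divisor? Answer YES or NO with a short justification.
NO

gcd(61, 138) = 1, so 61 is a unit in Z/138Z (it has a multiplicative inverse). A unit cannot be a zero-divisor: if 61·b ≡ 0 then multiplying both sides by 61^(−1) gives b ≡ 0. So 61 is not a zero-divisor.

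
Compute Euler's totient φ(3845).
φ is multiplicative, with φ(p^e) = p^e − p^(e−1). Factorise 3845 = 5 · 769. Then
  φ(3845) = (5 − 1) · (769 − 1) = 4 · 768 = 3072.

Final answer: φ(3845) = 3072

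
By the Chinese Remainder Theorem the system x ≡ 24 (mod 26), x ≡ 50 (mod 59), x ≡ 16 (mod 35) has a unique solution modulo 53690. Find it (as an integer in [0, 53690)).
x ≡ 44536 (mod 53690); the representative in [0, 53690) is 44536

The moduli 26, 59, 35 are pairwise coprime, so by the CRT there is a unique solution mod 26·59·35 = 53690.
Solve by successive substitution. Start with x ≡ 24 (mod 26).
  Combine with x ≡ 50 (mod 59): write x = 24 + 26·t and require 24 + 26·t ≡ 50 (mod 59), i.e. 26·t ≡ 50 − 24 ≡ 26 (mod 59). Since 26^(−1) ≡ 25 (mod 59), t ≡ 25·26 ≡ 1 (mod 59). So x ≡ 24 + 26·1 = 50 (mod 1534).
  Combine with x ≡ 16 (mod 35): write x = 50 + 1534·t and require 50 + 1534·t ≡ 16 (mod 35), i.e. 1534·t ≡ 16 − 50 ≡ 1 (mod 35). Since 1534^(−1) ≡ 29 (mod 35) (1534 ≡ 29 (mod 35)), t ≡ 29·1 ≡ 29 (mod 35). So x ≡ 50 + 1534·29 = 44536 (mod 53690).
Unique solution in [0, 53690): x = 44536.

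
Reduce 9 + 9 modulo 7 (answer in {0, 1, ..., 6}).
Reduce the summands first: 9 ≡ 2, 9 ≡ 2 (mod 7), so 9 + 9 ≡ 2 + 2 (mod 7). 2 + 2 = 4; 4 = 0·7 + 4, so (9 + 9) mod 7 = 4.

Final answer: 4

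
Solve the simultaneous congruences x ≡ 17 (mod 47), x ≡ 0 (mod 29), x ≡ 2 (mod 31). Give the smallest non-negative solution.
The moduli 47, 29, 31 are pairwise coprime, so by the CRT there is a unique solution mod 47·29·31 = 42253.
Solve by successive substitution. Start with x ≡ 17 (mod 47).
  Combine with x ≡ 0 (mod 29): write x = 17 + 47·t and require 17 + 47·t ≡ 0 (mod 29), i.e. 47·t ≡ 0 − 17 ≡ 12 (mod 29). Since 47^(−1) ≡ 21 (mod 29) (47 ≡ 18 (mod 29)), t ≡ 21·12 ≡ 20 (mod 29). So x ≡ 17 + 47·20 = 957 (mod 1363).
  Combine with x ≡ 2 (mod 31): write x = 957 + 1363·t and require 957 + 1363·t ≡ 2 (mod 31), i.e. 1363·t ≡ 2 − 957 ≡ 6 (mod 31). Since 1363^(−1) ≡ 30 (mod 31) (1363 ≡ 30 (mod 31)), t ≡ 30·6 ≡ 25 (mod 31). So x ≡ 957 + 1363·25 = 35032 (mod 42253).
Unique solution in [0, 42253): x = 35032.

Final answer: x ≡ 35032 (mod 42253); the representative in [0, 42253) is 35032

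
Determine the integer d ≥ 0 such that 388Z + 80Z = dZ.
In the PID Z, (a, b) is generated by gcd(a, b). Compute gcd(388, 80) with the extended Euclidean algorithm, tracking rows (r, s, t) with s·388 + t·80 = r:
  row A: (388, 1, 0)   [1·388 + 0·80 = 388]
  row B: (80, 0, 1)   [0·388 + 1·80 = 80]
  388 = 4·80 + 68   → row C = row A − 4·row B = (68, 1, −4)   [check: 1·388 − 4·80 = 68]
  80 = 1·68 + 12   → row D = row B − 1·row C = (12, −1, 5)   [check: −1·388 + 5·80 = 12]
  68 = 5·12 + 8   → row E = row C − 5·row D = (8, 6, −29)   [check: 6·388 − 29·80 = 8]
  12 = 1·8 + 4   → row F = row D − 1·row E = (4, −7, 34)   [check: −7·388 + 34·80 = 4]
  8 = 2·4 + 0   → remainder 0, stop. gcd = 4 (last nonzero row F).
So gcd(388, 80) = 4, with Bézout identity −7·388 + 34·80 = 4. Containment (⊇): the Bézout identity exhibits 4 as an element of (388, 80), giving (4) ⊆ (388, 80). Containment (⊆): since 4 | 388 and 4 | 80 (388 = 4·97, 80 = 4·20), every Z-linear combination of 388 and 80 is divisible by 4, so (388, 80) ⊆ (4). Therefore (388, 80) = (4), d = 4.

Final answer: (388, 80) = (4); d = 4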